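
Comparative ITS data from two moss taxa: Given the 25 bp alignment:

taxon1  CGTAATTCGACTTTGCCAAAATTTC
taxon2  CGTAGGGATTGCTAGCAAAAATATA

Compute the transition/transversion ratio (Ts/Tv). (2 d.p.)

0.20

Transitions are A↔G and C↔T; transversions are all other mismatches.
Transitions: 2. Transversions: 10.
R = 2/10 = 0.20.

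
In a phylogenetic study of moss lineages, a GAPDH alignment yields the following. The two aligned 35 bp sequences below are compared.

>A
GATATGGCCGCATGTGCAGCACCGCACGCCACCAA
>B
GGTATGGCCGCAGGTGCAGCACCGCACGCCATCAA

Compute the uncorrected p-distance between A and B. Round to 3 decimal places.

0.086

The sequences differ at 3 of 35 positions (sites 2, 13, 32).
p = 3/35 = 0.085714… ≈ 0.086 (to 3 d.p.).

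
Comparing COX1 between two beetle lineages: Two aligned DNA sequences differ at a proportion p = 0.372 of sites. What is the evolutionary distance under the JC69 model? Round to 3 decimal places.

0.514

d = −(3/4) ln(1 − 4p/3) = −0.75 ln(1 − 0.496) = −0.75 ln(0.504)
  = −0.75 × (-0.685179) = 0.513884 substitutions/site.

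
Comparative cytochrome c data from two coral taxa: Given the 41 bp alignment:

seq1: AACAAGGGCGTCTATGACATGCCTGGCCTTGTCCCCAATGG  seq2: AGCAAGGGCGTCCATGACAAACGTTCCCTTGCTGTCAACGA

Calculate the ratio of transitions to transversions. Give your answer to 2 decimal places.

Transitions are A↔G and C↔T; transversions are all other mismatches.
Transitions: 8. Transversions: 5.
R = 8/5 = 1.60.

1.60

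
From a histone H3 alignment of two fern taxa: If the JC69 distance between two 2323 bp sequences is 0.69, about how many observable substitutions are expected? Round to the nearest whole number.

Invert JC69: p = (3/4)(1 − e^(−4d/3)) = 0.75 × (1 − e^(-0.92)) = 0.75 × (1 − 0.398519) = 0.451111.
Expected differing sites = pL ≈ 0.451111 × 2323 = 1047.930853 ≈ 1048.

1048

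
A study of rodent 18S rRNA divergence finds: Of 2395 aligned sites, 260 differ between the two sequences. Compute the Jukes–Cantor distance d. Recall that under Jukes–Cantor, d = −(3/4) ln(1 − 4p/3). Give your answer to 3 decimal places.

0.117

p = 260/2395 ≈ 0.108559.
d = −(3/4) ln(1 − 4p/3) = −0.75 ln(1 − 0.144745) = −0.75 ln(0.855255)
  = −0.75 × (-0.156356) = 0.117267 substitutions/site.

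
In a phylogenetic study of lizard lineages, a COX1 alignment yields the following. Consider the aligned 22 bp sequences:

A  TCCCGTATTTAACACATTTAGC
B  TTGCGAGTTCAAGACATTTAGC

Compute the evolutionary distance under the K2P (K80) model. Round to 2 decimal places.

0.34

Of 22 sites, 3 differences are transitions and 3 are transversions, so P = 3/22 ≈ 0.136364 and Q = 3/22 ≈ 0.136364.
Under the Kimura two-parameter model, d = −½ ln(1 − 2P − Q) − ¼ ln(1 − 2Q).
1 − 2P − Q = 0.590908, giving −½ ln(0.590908) = 0.263047.
1 − 2Q = 0.727272, giving −¼ ln(0.727272) = 0.079614.
d = 0.263047 + 0.079614 = 0.342661.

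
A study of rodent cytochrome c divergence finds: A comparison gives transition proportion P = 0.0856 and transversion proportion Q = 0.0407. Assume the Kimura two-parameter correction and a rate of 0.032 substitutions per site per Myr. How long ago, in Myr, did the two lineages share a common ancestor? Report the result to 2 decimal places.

Under the Kimura two-parameter model, d = −½ ln(1 − 2P − Q) − ¼ ln(1 − 2Q).
1 − 2P − Q = 0.7881, giving −½ ln(0.7881) = 0.119065.
1 − 2Q = 0.9186, giving −¼ ln(0.9186) = 0.021226.
d = 0.119065 + 0.021226 = 0.140291.
Under a molecular clock d = 2μt, so t = d/(2μ) = 0.140291 / (2 × 0.032) = 2.19 Myr.

2.19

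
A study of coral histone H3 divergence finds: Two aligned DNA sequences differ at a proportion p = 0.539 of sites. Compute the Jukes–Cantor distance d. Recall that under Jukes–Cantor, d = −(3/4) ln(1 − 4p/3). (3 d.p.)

0.951

d = −(3/4) ln(1 − 4p/3) = −0.75 ln(1 − 0.718667) = −0.75 ln(0.281333)
  = −0.75 × (-1.268216) = 0.951162 substitutions/site.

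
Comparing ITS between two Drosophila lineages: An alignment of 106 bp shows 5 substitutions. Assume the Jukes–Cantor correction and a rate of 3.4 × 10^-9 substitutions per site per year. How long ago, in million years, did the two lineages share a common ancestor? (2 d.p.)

p = 5/106 ≈ 0.04717.
d = −(3/4) ln(1 − 4p/3) = −0.75 ln(1 − 0.062893) = −0.75 ln(0.937107)
  = −0.75 × (-0.064958) = 0.048719 substitutions/site.
Under a molecular clock d = 2μt, so t = d/(2μ) = 0.048719 / (2 × 3.4 × 10^-9) = 7.16 million years.

7.16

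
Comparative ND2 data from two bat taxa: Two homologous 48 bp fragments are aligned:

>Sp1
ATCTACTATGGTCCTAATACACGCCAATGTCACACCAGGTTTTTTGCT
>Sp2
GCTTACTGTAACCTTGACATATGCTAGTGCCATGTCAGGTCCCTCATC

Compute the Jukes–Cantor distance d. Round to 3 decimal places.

0.889

The sequences differ at 25 of 48 sites, so p = 25/48 ≈ 0.520833.
d = −(3/4) ln(1 − 4p/3) = −0.75 ln(1 − 0.694444) = −0.75 ln(0.305556)
  = −0.75 × (-1.185622) = 0.889217 substitutions/site.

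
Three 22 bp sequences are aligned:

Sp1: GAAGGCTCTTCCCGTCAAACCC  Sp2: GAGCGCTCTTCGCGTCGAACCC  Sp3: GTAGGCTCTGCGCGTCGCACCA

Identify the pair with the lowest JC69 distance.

Sp1–Sp2: 4/22 differ, p = 0.182, d = 0.208.
Sp1–Sp3: 6/22 differ, p = 0.273, d = 0.339.
Sp2–Sp3: 6/22 differ, p = 0.273, d = 0.339.
The smallest distance is between Sp1 and Sp2.

Sp1 and Sp2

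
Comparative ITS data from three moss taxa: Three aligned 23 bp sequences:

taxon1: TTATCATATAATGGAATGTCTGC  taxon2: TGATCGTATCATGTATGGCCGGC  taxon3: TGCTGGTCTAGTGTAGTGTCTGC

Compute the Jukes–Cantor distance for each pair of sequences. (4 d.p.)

d(taxon1,taxon2) = 0.4674, d(taxon1,taxon3) = 0.4674, d(taxon2,taxon3) = 0.5532

taxon1–taxon2: 8/23 sites differ → p ≈ 0.347826, d = −0.75 ln(1 − 0.463768) = 0.467391 ≈ 0.4674.
taxon1–taxon3: 8/23 sites differ → p ≈ 0.347826, d = −0.75 ln(1 − 0.463768) = 0.467391 ≈ 0.4674.
taxon2–taxon3: 9/23 sites differ → p ≈ 0.391304, d = −0.75 ln(1 − 0.521739) = 0.553199 ≈ 0.5532.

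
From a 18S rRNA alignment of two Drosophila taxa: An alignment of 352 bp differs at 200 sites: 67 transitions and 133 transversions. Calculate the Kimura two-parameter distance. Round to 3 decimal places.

1.063

P = 67/352 ≈ 0.190341 and Q = 133/352 ≈ 0.377841.
Under the Kimura two-parameter model, d = −½ ln(1 − 2P − Q) − ¼ ln(1 − 2Q).
1 − 2P − Q = 0.241477, giving −½ ln(0.241477) = 0.710491.
1 − 2Q = 0.244318, giving −¼ ln(0.244318) = 0.352321.
d = 0.710491 + 0.352321 = 1.062812.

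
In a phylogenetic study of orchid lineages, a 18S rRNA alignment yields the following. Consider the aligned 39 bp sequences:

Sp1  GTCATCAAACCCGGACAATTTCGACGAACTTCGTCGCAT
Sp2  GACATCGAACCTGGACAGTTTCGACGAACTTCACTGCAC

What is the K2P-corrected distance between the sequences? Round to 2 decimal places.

Of 39 sites, 7 differences are transitions and 1 are transversions, so P = 7/39 ≈ 0.179487 and Q = 1/39 ≈ 0.025641.
Under the Kimura two-parameter model, d = −½ ln(1 − 2P − Q) − ¼ ln(1 − 2Q).
1 − 2P − Q = 0.615385, giving −½ ln(0.615385) = 0.242754.
1 − 2Q = 0.948718, giving −¼ ln(0.948718) = 0.013161.
d = 0.242754 + 0.013161 = 0.255915.

0.26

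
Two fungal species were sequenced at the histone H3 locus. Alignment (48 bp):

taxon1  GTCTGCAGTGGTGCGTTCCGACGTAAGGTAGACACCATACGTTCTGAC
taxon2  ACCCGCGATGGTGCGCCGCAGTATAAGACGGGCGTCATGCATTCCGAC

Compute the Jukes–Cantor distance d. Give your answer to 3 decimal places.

0.657

The sequences differ at 21 of 48 sites, so p = 21/48 = 0.4375.
d = −(3/4) ln(1 − 4p/3) = −0.75 ln(1 − 0.583333) = −0.75 ln(0.416667)
  = −0.75 × (-0.875468) = 0.656601 substitutions/site.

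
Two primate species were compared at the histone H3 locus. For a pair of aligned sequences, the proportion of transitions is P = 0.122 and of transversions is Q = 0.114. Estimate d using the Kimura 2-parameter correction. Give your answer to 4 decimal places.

Under the Kimura two-parameter model, d = −½ ln(1 − 2P − Q) − ¼ ln(1 − 2Q).
1 − 2P − Q = 0.642, giving −½ ln(0.642) = 0.221583.
1 − 2Q = 0.772, giving −¼ ln(0.772) = 0.064693.
d = 0.221583 + 0.064693 = 0.286276.

0.2863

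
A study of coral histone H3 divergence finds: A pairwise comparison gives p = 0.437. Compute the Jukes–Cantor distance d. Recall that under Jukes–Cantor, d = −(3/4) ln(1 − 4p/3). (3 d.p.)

d = −(3/4) ln(1 − 4p/3) = −0.75 ln(1 − 0.582667) = −0.75 ln(0.417333)
  = −0.75 × (-0.873871) = 0.655403 substitutions/site.

0.655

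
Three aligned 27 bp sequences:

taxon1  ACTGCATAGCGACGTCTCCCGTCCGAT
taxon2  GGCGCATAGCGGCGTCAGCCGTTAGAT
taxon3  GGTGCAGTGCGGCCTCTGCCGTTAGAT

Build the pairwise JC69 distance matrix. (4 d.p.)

d(taxon1,taxon2) = 0.3770, d(taxon1,taxon3) = 0.4408, d(taxon2,taxon3) = 0.2127

taxon1–taxon2: 8/27 sites differ → p ≈ 0.296296, d = −0.75 ln(1 − 0.395061) = 0.376971 ≈ 0.3770.
taxon1–taxon3: 9/27 sites differ → p ≈ 0.333333, d = −0.75 ln(1 − 0.444444) = 0.440839 ≈ 0.4408.
taxon2–taxon3: 5/27 sites differ → p ≈ 0.185185, d = −0.75 ln(1 − 0.246913) = 0.212681 ≈ 0.2127.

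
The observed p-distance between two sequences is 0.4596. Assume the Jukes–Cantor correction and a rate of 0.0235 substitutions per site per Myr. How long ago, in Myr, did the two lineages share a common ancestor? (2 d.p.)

15.14

d = −(3/4) ln(1 − 4p/3) = −0.75 ln(1 − 0.6128) = −0.75 ln(0.3872)
  = −0.75 × (-0.948814) = 0.711611 substitutions/site.
Under a molecular clock d = 2μt, so t = d/(2μ) = 0.711611 / (2 × 0.0235) = 15.14 Myr.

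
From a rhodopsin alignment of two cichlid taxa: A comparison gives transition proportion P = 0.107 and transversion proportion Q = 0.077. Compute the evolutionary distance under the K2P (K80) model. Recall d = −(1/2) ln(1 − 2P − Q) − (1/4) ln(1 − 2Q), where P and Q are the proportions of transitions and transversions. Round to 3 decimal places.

Under the Kimura two-parameter model, d = −½ ln(1 − 2P − Q) − ¼ ln(1 − 2Q).
1 − 2P − Q = 0.709, giving −½ ln(0.709) = 0.171950.
1 − 2Q = 0.846, giving −¼ ln(0.846) = 0.041809.
d = 0.171950 + 0.041809 = 0.213759.

0.214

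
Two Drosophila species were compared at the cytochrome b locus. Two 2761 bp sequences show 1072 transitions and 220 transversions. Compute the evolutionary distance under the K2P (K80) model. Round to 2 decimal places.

1.01

P = 1072/2761 ≈ 0.388265 and Q = 220/2761 ≈ 0.079681.
Under the Kimura two-parameter model, d = −½ ln(1 − 2P − Q) − ¼ ln(1 − 2Q).
1 − 2P − Q = 0.143789, giving −½ ln(0.143789) = 0.969704.
1 − 2Q = 0.840638, giving −¼ ln(0.840638) = 0.043399.
d = 0.969704 + 0.043399 = 1.013103.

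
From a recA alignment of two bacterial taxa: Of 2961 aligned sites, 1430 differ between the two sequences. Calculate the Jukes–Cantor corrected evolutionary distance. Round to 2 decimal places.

0.77

p = 1430/2961 ≈ 0.482945.
d = −(3/4) ln(1 − 4p/3) = −0.75 ln(1 − 0.643927) = −0.75 ln(0.356073)
  = −0.75 × (-1.032620) = 0.774465 substitutions/site.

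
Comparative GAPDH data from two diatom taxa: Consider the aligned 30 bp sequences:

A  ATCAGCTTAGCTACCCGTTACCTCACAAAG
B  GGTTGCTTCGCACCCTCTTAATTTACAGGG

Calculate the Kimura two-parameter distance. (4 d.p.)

Of 30 sites, 7 differences are transitions and 7 are transversions, so P = 7/30 ≈ 0.233333 and Q = 7/30 ≈ 0.233333.
Under the Kimura two-parameter model, d = −½ ln(1 − 2P − Q) − ¼ ln(1 − 2Q).
1 − 2P − Q = 0.300001, giving −½ ln(0.300001) = 0.601985.
1 − 2Q = 0.533334, giving −¼ ln(0.533334) = 0.157152.
d = 0.601985 + 0.157152 = 0.759137.

0.7591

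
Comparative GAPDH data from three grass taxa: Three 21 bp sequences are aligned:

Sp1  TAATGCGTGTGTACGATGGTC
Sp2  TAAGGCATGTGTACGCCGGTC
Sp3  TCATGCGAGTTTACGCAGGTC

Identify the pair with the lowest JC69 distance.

Sp1 and Sp2

Sp1–Sp2: 4/21 differ, p = 0.190, d = 0.220.
Sp1–Sp3: 5/21 differ, p = 0.238, d = 0.286.
Sp2–Sp3: 6/21 differ, p = 0.286, d = 0.360.
The smallest distance is between Sp1 and Sp2.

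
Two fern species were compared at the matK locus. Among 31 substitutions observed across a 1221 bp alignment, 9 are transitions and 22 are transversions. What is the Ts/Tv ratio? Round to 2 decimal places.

R = 9/22 = 0.409090… ≈ 0.41 (to 2 d.p.).

0.41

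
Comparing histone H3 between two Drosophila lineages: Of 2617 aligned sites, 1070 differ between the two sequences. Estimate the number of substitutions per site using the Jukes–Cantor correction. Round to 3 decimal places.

p = 1070/2617 ≈ 0.408865.
d = −(3/4) ln(1 − 4p/3) = −0.75 ln(1 − 0.545153) = −0.75 ln(0.454847)
  = −0.75 × (-0.787794) = 0.590846 substitutions/site.

0.591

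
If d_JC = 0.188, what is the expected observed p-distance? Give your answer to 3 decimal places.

0.166

p = (3/4)(1 − e^(−4d/3)) = 0.75 × (1 − e^(-0.250667)) = 0.75 × (1 − 0.778281) = 0.166289.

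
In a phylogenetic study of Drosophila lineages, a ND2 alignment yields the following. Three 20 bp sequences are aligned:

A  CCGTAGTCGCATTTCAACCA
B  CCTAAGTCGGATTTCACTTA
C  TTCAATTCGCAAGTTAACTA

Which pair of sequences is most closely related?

A and B

A–B: 6/20 differ, p = 0.300, d = 0.383.
A–C: 9/20 differ, p = 0.450, d = 0.687.
B–C: 10/20 differ, p = 0.500, d = 0.824.
The smallest distance is between A and B.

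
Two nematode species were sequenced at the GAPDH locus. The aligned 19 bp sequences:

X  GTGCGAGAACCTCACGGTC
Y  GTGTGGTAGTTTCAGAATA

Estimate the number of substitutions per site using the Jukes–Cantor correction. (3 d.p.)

The sequences differ at 10 of 19 sites (4, 6, 7, 9, 10, 11, 15, 16, 17, 19), so p = 10/19 ≈ 0.526316.
d = −(3/4) ln(1 − 4p/3) = −0.75 ln(1 − 0.701755) = −0.75 ln(0.298245)
  = −0.75 × (-1.209840) = 0.907380 substitutions/site.

0.907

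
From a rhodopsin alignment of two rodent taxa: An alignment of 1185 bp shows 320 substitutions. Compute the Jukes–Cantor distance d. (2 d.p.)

0.33

p = 320/1185 ≈ 0.270042.
d = −(3/4) ln(1 − 4p/3) = −0.75 ln(1 − 0.360056) = −0.75 ln(0.639944)
  = −0.75 × (-0.446375) = 0.334781 substitutions/site.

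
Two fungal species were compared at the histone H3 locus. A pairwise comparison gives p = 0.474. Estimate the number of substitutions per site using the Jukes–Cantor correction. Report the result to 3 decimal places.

d = −(3/4) ln(1 − 4p/3) = −0.75 ln(1 − 0.632) = −0.75 ln(0.368)
  = −0.75 × (-0.999672) = 0.749754 substitutions/site.

0.750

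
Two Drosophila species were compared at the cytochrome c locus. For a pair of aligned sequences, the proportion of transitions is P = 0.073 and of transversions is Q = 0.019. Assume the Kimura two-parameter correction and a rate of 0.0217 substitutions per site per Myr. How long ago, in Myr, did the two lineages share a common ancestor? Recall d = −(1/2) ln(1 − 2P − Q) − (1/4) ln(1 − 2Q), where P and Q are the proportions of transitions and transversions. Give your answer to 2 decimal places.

Under the Kimura two-parameter model, d = −½ ln(1 − 2P − Q) − ¼ ln(1 − 2Q).
1 − 2P − Q = 0.835, giving −½ ln(0.835) = 0.090162.
1 − 2Q = 0.962, giving −¼ ln(0.962) = 0.009685.
d = 0.090162 + 0.009685 = 0.099847.
Under a molecular clock d = 2μt, so t = d/(2μ) = 0.099847 / (2 × 0.0217) = 2.30 Myr.

2.30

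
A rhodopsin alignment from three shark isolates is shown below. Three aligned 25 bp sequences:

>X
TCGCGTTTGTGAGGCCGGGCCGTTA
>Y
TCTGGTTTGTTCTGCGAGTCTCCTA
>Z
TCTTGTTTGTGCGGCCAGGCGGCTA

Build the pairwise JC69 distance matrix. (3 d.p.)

d(X,Y) = 0.663, d(X,Z) = 0.289, d(Y,Z) = 0.351

X–Y: 11/25 sites differ → p = 0.44, d = −0.75 ln(1 − 0.586667) = 0.662626 ≈ 0.663.
X–Z: 6/25 sites differ → p = 0.24, d = −0.75 ln(1 − 0.32) = 0.289247 ≈ 0.289.
Y–Z: 7/25 sites differ → p = 0.28, d = −0.75 ln(1 − 0.373333) = 0.350505 ≈ 0.351.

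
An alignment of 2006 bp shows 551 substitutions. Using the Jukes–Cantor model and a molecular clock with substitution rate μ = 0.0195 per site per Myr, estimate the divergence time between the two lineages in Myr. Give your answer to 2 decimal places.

p = 551/2006 ≈ 0.274676.
d = −(3/4) ln(1 − 4p/3) = −0.75 ln(1 − 0.366235) = −0.75 ln(0.633765)
  = −0.75 × (-0.456077) = 0.342058 substitutions/site.
Under a molecular clock d = 2μt, so t = d/(2μ) = 0.342058 / (2 × 0.0195) = 8.77 Myr.

8.77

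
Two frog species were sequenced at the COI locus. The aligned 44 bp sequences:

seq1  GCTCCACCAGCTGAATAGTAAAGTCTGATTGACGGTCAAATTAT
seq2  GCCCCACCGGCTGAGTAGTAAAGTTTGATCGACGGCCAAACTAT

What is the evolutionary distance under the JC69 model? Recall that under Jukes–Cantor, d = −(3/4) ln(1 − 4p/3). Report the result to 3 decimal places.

The sequences differ at 7 of 44 sites (3, 9, 15, 25, 30, 36, 41), so p = 7/44 ≈ 0.159091.
d = −(3/4) ln(1 − 4p/3) = −0.75 ln(1 − 0.212121) = −0.75 ln(0.787879)
  = −0.75 × (-0.238411) = 0.178808 substitutions/site.

0.179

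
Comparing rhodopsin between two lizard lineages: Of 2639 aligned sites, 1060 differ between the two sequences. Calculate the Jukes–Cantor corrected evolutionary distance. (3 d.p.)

p = 1060/2639 ≈ 0.401667.
d = −(3/4) ln(1 − 4p/3) = −0.75 ln(1 − 0.535556) = −0.75 ln(0.464444)
  = −0.75 × (-0.766914) = 0.575186 substitutions/site.

0.575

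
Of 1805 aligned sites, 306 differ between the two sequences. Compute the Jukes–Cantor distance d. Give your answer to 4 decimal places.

0.1922

p = 306/1805 ≈ 0.169529.
d = −(3/4) ln(1 − 4p/3) = −0.75 ln(1 − 0.226039) = −0.75 ln(0.773961)
  = −0.75 × (-0.256234) = 0.192176 substitutions/site.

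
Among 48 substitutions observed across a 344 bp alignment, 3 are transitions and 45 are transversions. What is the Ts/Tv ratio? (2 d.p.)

R = 3/45 = 0.066666… ≈ 0.07 (to 2 d.p.).

0.07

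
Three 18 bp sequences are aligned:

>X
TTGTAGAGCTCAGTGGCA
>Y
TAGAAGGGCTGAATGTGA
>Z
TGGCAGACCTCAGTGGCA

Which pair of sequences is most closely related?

X and Z

X–Y: 7/18 differ, p = 0.389, d = 0.548.
X–Z: 3/18 differ, p = 0.167, d = 0.188.
Y–Z: 8/18 differ, p = 0.444, d = 0.673.
The smallest distance is between X and Z.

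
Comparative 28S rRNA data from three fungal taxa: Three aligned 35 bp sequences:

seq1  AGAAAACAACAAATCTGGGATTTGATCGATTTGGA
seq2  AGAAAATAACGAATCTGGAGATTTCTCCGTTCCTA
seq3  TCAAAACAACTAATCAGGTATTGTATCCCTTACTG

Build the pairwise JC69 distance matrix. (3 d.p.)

d(seq1,seq2) = 0.458, d(seq1,seq3) = 0.513, d(seq2,seq3) = 0.513

seq1–seq2: 12/35 sites differ → p ≈ 0.342857, d = −0.75 ln(1 − 0.457143) = 0.458182 ≈ 0.458.
seq1–seq3: 13/35 sites differ → p ≈ 0.371429, d = −0.75 ln(1 − 0.495239) = 0.512753 ≈ 0.513.
seq2–seq3: 13/35 sites differ → p ≈ 0.371429, d = −0.75 ln(1 − 0.495239) = 0.512753 ≈ 0.513.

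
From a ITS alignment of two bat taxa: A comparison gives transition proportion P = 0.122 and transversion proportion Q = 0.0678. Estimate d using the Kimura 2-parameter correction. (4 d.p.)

Under the Kimura two-parameter model, d = −½ ln(1 − 2P − Q) − ¼ ln(1 − 2Q).
1 − 2P − Q = 0.6882, giving −½ ln(0.6882) = 0.186838.
1 − 2Q = 0.8644, giving −¼ ln(0.8644) = 0.036430.
d = 0.186838 + 0.036430 = 0.223268.

0.2233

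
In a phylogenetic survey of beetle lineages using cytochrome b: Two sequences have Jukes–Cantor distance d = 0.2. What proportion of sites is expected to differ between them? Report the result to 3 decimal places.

p = (3/4)(1 − e^(−4d/3)) = 0.75 × (1 − e^(-0.266667)) = 0.75 × (1 − 0.765928) = 0.175554.

0.176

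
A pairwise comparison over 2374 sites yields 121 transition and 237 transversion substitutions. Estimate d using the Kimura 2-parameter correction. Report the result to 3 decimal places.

0.168

P = 121/2374 ≈ 0.050969 and Q = 237/2374 ≈ 0.099832.
Under the Kimura two-parameter model, d = −½ ln(1 − 2P − Q) − ¼ ln(1 − 2Q).
1 − 2P − Q = 0.79823, giving −½ ln(0.79823) = 0.112679.
1 − 2Q = 0.800336, giving −¼ ln(0.800336) = 0.055681.
d = 0.112679 + 0.055681 = 0.168360.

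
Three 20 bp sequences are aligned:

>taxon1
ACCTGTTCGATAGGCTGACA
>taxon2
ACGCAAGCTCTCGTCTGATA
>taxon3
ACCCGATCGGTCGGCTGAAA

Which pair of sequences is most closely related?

taxon1–taxon2: 10/20 differ, p = 0.500, d = 0.824.
taxon1–taxon3: 5/20 differ, p = 0.250, d = 0.304.
taxon2–taxon3: 7/20 differ, p = 0.350, d = 0.471.
The smallest distance is between taxon1 and taxon3.

taxon1 and taxon3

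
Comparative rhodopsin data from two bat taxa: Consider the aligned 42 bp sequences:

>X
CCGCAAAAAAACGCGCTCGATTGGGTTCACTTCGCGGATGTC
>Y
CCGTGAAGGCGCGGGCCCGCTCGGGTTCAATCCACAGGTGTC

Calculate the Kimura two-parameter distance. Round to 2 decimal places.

Of 42 sites, 11 differences are transitions and 4 are transversions, so P = 11/42 ≈ 0.261905 and Q = 4/42 ≈ 0.095238.
Under the Kimura two-parameter model, d = −½ ln(1 − 2P − Q) − ¼ ln(1 − 2Q).
1 − 2P − Q = 0.380952, giving −½ ln(0.380952) = 0.482541.
1 − 2Q = 0.809524, giving −¼ ln(0.809524) = 0.052827.
d = 0.482541 + 0.052827 = 0.535368.

0.54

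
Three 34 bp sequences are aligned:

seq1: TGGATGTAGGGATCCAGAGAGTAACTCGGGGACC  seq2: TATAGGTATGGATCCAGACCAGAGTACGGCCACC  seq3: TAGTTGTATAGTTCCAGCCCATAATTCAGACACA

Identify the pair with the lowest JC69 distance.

seq1–seq2: 13/34 differ, p = 0.382, d = 0.535.
seq1–seq3: 14/34 differ, p = 0.412, d = 0.597.
seq2–seq3: 12/34 differ, p = 0.353, d = 0.477.
The smallest distance is between seq2 and seq3.

seq2 and seq3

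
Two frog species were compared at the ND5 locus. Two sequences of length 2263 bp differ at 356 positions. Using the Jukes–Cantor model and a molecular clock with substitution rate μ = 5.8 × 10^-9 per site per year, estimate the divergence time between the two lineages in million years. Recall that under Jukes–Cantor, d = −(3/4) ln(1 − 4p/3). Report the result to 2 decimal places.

15.22

p = 356/2263 ≈ 0.157313.
d = −(3/4) ln(1 − 4p/3) = −0.75 ln(1 − 0.209751) = −0.75 ln(0.790249)
  = −0.75 × (-0.235407) = 0.176555 substitutions/site.
Under a molecular clock d = 2μt, so t = d/(2μ) = 0.176555 / (2 × 5.8 × 10^-9) = 15.22 million years.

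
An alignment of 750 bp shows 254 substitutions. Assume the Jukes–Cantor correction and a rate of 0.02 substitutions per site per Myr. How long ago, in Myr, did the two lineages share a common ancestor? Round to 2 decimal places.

p = 254/750 ≈ 0.338667.
d = −(3/4) ln(1 − 4p/3) = −0.75 ln(1 − 0.451556) = −0.75 ln(0.548444)
  = −0.75 × (-0.600670) = 0.450503 substitutions/site.
Under a molecular clock d = 2μt, so t = d/(2μ) = 0.450503 / (2 × 0.02) = 11.26 Myr.

11.26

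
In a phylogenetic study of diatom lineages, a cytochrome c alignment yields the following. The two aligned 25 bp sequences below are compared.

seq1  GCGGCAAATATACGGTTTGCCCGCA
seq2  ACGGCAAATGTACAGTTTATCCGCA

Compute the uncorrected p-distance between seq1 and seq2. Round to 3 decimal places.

0.200

The sequences differ at 5 of 25 positions (sites 1, 10, 14, 19, 20).
p = 5/25 = 0.200.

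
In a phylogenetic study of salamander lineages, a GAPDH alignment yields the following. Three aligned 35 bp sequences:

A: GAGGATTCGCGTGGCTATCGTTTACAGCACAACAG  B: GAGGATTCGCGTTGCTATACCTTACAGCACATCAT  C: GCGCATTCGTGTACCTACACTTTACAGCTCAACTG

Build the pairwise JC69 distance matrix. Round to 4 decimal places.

d(A,B) = 0.1946, d(A,C) = 0.3597, d(B,C) = 0.4073

A–B: 6/35 sites differ → p ≈ 0.171429, d = −0.75 ln(1 − 0.228572) = 0.194634 ≈ 0.1946.
A–C: 10/35 sites differ → p ≈ 0.285714, d = −0.75 ln(1 − 0.380952) = 0.359679 ≈ 0.3597.
B–C: 11/35 sites differ → p ≈ 0.314286, d = −0.75 ln(1 − 0.419048) = 0.407315 ≈ 0.4073.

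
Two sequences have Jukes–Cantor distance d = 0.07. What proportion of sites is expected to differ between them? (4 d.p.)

0.0668

p = (3/4)(1 − e^(−4d/3)) = 0.75 × (1 − e^(-0.093333)) = 0.75 × (1 − 0.910890) = 0.066833.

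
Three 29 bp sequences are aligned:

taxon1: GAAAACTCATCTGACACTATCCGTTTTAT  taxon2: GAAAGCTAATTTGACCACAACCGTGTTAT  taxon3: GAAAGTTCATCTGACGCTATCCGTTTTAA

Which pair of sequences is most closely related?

taxon1 and taxon3

taxon1–taxon2: 8/29 differ, p = 0.276, d = 0.344.
taxon1–taxon3: 4/29 differ, p = 0.138, d = 0.152.
taxon2–taxon3: 9/29 differ, p = 0.310, d = 0.401.
The smallest distance is between taxon1 and taxon3.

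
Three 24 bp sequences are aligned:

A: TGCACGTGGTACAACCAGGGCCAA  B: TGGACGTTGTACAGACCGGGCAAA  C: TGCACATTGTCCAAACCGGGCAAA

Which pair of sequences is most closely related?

A–B: 6/24 differ, p = 0.250, d = 0.304.
A–C: 6/24 differ, p = 0.250, d = 0.304.
B–C: 4/24 differ, p = 0.167, d = 0.188.
The smallest distance is between B and C.

B and C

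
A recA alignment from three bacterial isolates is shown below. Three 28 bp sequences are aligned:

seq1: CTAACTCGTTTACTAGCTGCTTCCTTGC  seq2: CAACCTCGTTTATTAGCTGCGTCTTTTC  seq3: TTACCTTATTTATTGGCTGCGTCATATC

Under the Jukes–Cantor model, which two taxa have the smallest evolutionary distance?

seq1–seq2: 6/28 differ, p = 0.214, d = 0.252.
seq1–seq3: 10/28 differ, p = 0.357, d = 0.485.
seq2–seq3: 7/28 differ, p = 0.250, d = 0.304.
The smallest distance is between seq1 and seq2.

seq1 and seq2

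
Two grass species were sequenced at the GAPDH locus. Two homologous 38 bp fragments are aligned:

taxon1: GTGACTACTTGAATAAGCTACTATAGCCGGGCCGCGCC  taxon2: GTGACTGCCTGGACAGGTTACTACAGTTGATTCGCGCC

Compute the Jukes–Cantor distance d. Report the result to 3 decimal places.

The sequences differ at 12 of 38 sites, so p = 12/38 ≈ 0.315789.
d = −(3/4) ln(1 − 4p/3) = −0.75 ln(1 − 0.421052) = −0.75 ln(0.578948)
  = −0.75 × (-0.546543) = 0.409907 substitutions/site.

0.410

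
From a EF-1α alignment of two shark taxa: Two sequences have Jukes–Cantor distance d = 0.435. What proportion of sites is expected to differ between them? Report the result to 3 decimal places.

p = (3/4)(1 − e^(−4d/3)) = 0.75 × (1 − e^(-0.58)) = 0.75 × (1 − 0.559898) = 0.330077.

0.330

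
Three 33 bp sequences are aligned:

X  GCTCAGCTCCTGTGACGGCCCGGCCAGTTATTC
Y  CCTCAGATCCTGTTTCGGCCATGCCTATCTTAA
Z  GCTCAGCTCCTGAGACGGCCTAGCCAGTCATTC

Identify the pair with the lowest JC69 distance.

X–Y: 12/33 differ, p = 0.364, d = 0.497.
X–Z: 4/33 differ, p = 0.121, d = 0.132.
Y–Z: 12/33 differ, p = 0.364, d = 0.497.
The smallest distance is between X and Z.

X and Z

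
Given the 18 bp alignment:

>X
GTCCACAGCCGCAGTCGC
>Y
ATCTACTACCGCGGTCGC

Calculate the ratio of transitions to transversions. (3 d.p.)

Transitions are A↔G and C↔T; transversions are all other mismatches.
Transitions: 4. Transversions: 1.
R = 4/1 = 4.000.

4.000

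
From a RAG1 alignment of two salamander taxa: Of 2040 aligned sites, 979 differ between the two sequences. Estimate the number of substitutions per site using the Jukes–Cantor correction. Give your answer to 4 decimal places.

p = 979/2040 ≈ 0.479902.
d = −(3/4) ln(1 − 4p/3) = −0.75 ln(1 − 0.639869) = −0.75 ln(0.360131)
  = −0.75 × (-1.021287) = 0.765965 substitutions/site.

0.7660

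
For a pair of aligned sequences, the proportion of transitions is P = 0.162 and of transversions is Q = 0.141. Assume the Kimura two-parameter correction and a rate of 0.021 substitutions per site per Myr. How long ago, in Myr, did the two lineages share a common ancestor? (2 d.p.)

Under the Kimura two-parameter model, d = −½ ln(1 − 2P − Q) − ¼ ln(1 − 2Q).
1 − 2P − Q = 0.535, giving −½ ln(0.535) = 0.312744.
1 − 2Q = 0.718, giving −¼ ln(0.718) = 0.082821.
d = 0.312744 + 0.082821 = 0.395565.
Under a molecular clock d = 2μt, so t = d/(2μ) = 0.395565 / (2 × 0.021) = 9.42 Myr.

9.42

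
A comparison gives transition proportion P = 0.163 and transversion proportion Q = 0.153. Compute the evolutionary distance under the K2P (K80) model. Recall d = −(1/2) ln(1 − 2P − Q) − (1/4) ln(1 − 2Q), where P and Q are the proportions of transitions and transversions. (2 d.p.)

0.42

Under the Kimura two-parameter model, d = −½ ln(1 − 2P − Q) − ¼ ln(1 − 2Q).
1 − 2P − Q = 0.521, giving −½ ln(0.521) = 0.326003.
1 − 2Q = 0.694, giving −¼ ln(0.694) = 0.091321.
d = 0.326003 + 0.091321 = 0.417324.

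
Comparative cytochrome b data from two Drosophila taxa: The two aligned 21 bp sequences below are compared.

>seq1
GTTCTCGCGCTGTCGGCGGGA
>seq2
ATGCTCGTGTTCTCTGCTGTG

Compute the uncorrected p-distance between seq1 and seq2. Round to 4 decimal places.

The sequences differ at 9 of 21 positions (sites 1, 3, 8, 10, 12, 15, 18, 20, 21).
p = 9/21 = 0.428571… ≈ 0.4286 (to 4 d.p.).

0.4286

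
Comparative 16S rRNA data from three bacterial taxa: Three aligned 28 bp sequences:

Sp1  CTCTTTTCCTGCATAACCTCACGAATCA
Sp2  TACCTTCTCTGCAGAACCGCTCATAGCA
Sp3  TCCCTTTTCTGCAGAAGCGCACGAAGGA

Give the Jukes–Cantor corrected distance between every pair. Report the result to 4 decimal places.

d(Sp1,Sp2) = 0.5565, d(Sp1,Sp3) = 0.4197, d(Sp2,Sp3) = 0.3041

Sp1–Sp2: 11/28 sites differ → p ≈ 0.392857, d = −0.75 ln(1 − 0.523809) = 0.556452 ≈ 0.5565.
Sp1–Sp3: 9/28 sites differ → p ≈ 0.321429, d = −0.75 ln(1 − 0.428572) = 0.419713 ≈ 0.4197.
Sp2–Sp3: 7/28 sites differ → p = 0.25, d = −0.75 ln(1 − 0.333333) = 0.304098 ≈ 0.3041.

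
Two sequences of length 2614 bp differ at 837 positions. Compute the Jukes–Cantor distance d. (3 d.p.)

p = 837/2614 ≈ 0.320199.
d = −(3/4) ln(1 − 4p/3) = −0.75 ln(1 − 0.426932) = −0.75 ln(0.573068)
  = −0.75 × (-0.556751) = 0.417563 substitutions/site.

0.418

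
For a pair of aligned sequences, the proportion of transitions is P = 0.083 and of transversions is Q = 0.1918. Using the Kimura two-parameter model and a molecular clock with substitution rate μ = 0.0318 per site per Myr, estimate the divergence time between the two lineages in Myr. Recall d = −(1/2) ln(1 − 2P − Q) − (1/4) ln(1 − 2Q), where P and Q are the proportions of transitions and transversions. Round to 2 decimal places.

5.38

Under the Kimura two-parameter model, d = −½ ln(1 − 2P − Q) − ¼ ln(1 − 2Q).
1 − 2P − Q = 0.6422, giving −½ ln(0.6422) = 0.221428.
1 − 2Q = 0.6164, giving −¼ ln(0.6164) = 0.120965.
d = 0.221428 + 0.120965 = 0.342393.
Under a molecular clock d = 2μt, so t = d/(2μ) = 0.342393 / (2 × 0.0318) = 5.38 Myr.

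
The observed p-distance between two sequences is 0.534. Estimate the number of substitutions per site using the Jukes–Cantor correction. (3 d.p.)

d = −(3/4) ln(1 − 4p/3) = −0.75 ln(1 − 0.712) = −0.75 ln(0.288)
  = −0.75 × (-1.244795) = 0.933596 substitutions/site.

0.934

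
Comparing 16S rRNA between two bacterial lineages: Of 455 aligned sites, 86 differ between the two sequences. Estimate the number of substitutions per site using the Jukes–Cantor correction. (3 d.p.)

p = 86/455 ≈ 0.189011.
d = −(3/4) ln(1 − 4p/3) = −0.75 ln(1 − 0.252015) = −0.75 ln(0.747985)
  = −0.75 × (-0.290372) = 0.217779 substitutions/site.

0.218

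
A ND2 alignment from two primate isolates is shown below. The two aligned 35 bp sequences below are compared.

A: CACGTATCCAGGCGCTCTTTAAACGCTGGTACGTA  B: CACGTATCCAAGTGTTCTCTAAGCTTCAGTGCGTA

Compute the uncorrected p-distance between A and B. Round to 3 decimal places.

0.286

The sequences differ at 10 of 35 positions (sites 11, 13, 15, 19, 23, 25, 26, 27, 28, 31).
p = 10/35 = 0.285714… ≈ 0.286 (to 3 d.p.).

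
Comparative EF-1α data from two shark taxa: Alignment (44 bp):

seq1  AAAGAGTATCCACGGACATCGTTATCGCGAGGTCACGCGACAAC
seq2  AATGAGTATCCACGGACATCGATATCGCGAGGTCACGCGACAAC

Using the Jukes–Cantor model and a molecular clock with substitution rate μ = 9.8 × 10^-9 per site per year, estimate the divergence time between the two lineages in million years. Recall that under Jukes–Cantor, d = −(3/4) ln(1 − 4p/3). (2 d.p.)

The sequences differ at 2 of 44 sites (3, 22), so p = 2/44 ≈ 0.045455.
d = −(3/4) ln(1 − 4p/3) = −0.75 ln(1 − 0.060607) = −0.75 ln(0.939393)
  = −0.75 × (-0.062521) = 0.046891 substitutions/site.
Under a molecular clock d = 2μt, so t = d/(2μ) = 0.046891 / (2 × 9.8 × 10^-9) = 2.39 million years.

2.39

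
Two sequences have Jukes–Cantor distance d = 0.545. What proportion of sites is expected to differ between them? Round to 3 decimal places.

p = (3/4)(1 − e^(−4d/3)) = 0.75 × (1 − e^(-0.726667)) = 0.75 × (1 − 0.483518) = 0.387362.

0.387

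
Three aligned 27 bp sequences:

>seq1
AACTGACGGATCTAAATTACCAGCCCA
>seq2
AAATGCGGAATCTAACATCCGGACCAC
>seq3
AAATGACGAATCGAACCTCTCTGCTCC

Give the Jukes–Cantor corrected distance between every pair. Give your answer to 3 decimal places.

seq1–seq2: 12/27 sites differ → p ≈ 0.444444, d = −0.75 ln(1 − 0.592592) = 0.673455 ≈ 0.673.
seq1–seq3: 10/27 sites differ → p ≈ 0.37037, d = −0.75 ln(1 − 0.493827) = 0.510658 ≈ 0.511.
seq2–seq3: 10/27 sites differ → p ≈ 0.37037, d = −0.75 ln(1 − 0.493827) = 0.510658 ≈ 0.511.

d(seq1,seq2) = 0.673, d(seq1,seq3) = 0.511, d(seq2,seq3) = 0.511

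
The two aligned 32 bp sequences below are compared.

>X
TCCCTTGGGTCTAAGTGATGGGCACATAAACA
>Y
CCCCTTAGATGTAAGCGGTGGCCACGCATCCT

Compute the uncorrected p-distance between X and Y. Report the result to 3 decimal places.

0.375

The sequences differ at 12 of 32 positions.
p = 12/32 = 0.375.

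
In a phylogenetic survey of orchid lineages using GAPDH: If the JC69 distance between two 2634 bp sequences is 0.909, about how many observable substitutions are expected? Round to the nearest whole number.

1388

Invert JC69: p = (3/4)(1 − e^(−4d/3)) = 0.75 × (1 − e^(-1.212)) = 0.75 × (1 − 0.297601) = 0.526799.
Expected differing sites = pL ≈ 0.526799 × 2634 = 1387.588566 ≈ 1388.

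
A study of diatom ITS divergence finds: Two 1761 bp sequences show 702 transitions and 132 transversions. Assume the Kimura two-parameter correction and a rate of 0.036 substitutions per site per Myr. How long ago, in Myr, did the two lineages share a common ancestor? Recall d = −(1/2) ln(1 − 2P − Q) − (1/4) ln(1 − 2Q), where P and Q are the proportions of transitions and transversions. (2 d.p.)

14.85

P = 702/1761 ≈ 0.398637 and Q = 132/1761 ≈ 0.074957.
Under the Kimura two-parameter model, d = −½ ln(1 − 2P − Q) − ¼ ln(1 − 2Q).
1 − 2P − Q = 0.127769, giving −½ ln(0.127769) = 1.028766.
1 − 2Q = 0.850086, giving −¼ ln(0.850086) = 0.040604.
d = 1.028766 + 0.040604 = 1.069370.
Under a molecular clock d = 2μt, so t = d/(2μ) = 1.069370 / (2 × 0.036) = 14.85 Myr.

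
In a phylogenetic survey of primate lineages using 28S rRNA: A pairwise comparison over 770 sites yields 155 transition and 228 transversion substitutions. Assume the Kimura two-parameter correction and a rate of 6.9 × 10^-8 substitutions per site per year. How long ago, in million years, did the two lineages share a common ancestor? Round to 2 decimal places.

P = 155/770 ≈ 0.201299 and Q = 228/770 ≈ 0.296104.
Under the Kimura two-parameter model, d = −½ ln(1 − 2P − Q) − ¼ ln(1 − 2Q).
1 − 2P − Q = 0.301298, giving −½ ln(0.301298) = 0.599828.
1 − 2Q = 0.407792, giving −¼ ln(0.407792) = 0.224250.
d = 0.599828 + 0.224250 = 0.824078.
Under a molecular clock d = 2μt, so t = d/(2μ) = 0.824078 / (2 × 6.9 × 10^-8) = 5.97 million years.

5.97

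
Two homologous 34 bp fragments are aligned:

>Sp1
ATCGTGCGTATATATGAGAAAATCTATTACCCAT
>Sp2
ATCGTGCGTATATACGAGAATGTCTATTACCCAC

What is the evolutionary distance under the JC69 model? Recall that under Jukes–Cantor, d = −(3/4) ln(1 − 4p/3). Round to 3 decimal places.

The sequences differ at 4 of 34 sites (15, 21, 22, 34), so p = 4/34 ≈ 0.117647.
d = −(3/4) ln(1 − 4p/3) = −0.75 ln(1 − 0.156863) = −0.75 ln(0.843137)
  = −0.75 × (-0.170626) = 0.127970 substitutions/site.

0.128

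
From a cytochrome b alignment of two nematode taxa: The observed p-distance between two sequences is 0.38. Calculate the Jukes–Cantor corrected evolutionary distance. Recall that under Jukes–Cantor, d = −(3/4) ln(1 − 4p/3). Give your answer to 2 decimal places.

0.53

d = −(3/4) ln(1 − 4p/3) = −0.75 ln(1 − 0.506667) = −0.75 ln(0.493333)
  = −0.75 × (-0.706571) = 0.529928 substitutions/site.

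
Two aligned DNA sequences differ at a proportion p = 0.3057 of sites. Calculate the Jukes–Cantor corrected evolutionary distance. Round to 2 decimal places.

d = −(3/4) ln(1 − 4p/3) = −0.75 ln(1 − 0.4076) = −0.75 ln(0.5924)
  = −0.75 × (-0.523573) = 0.392680 substitutions/site.

0.39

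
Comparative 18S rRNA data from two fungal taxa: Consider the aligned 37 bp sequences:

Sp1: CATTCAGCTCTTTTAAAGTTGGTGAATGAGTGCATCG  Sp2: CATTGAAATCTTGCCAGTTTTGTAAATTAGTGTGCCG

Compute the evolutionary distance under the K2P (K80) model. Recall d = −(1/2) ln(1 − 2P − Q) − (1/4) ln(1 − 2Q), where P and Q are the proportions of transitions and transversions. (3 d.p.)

Of 37 sites, 7 differences are transitions and 7 are transversions, so P = 7/37 ≈ 0.189189 and Q = 7/37 ≈ 0.189189.
Under the Kimura two-parameter model, d = −½ ln(1 − 2P − Q) − ¼ ln(1 − 2Q).
1 − 2P − Q = 0.432433, giving −½ ln(0.432433) = 0.419164.
1 − 2Q = 0.621622, giving −¼ ln(0.621622) = 0.118856.
d = 0.419164 + 0.118856 = 0.538020.

0.538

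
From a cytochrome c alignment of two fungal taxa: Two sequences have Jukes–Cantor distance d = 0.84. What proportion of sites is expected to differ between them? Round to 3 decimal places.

p = (3/4)(1 − e^(−4d/3)) = 0.75 × (1 − e^(-1.12)) = 0.75 × (1 − 0.326280) = 0.505290.

0.505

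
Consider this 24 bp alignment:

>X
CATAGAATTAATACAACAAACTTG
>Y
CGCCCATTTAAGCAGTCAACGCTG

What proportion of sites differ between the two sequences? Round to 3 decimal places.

0.542

The sequences differ at 13 of 24 positions.
p = 13/24 = 0.541666… ≈ 0.542 (to 3 d.p.).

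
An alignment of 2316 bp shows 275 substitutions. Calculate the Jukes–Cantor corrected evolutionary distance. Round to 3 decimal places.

0.129

p = 275/2316 ≈ 0.118739.
d = −(3/4) ln(1 − 4p/3) = −0.75 ln(1 − 0.158319) = −0.75 ln(0.841681)
  = −0.75 × (-0.172354) = 0.129266 substitutions/site.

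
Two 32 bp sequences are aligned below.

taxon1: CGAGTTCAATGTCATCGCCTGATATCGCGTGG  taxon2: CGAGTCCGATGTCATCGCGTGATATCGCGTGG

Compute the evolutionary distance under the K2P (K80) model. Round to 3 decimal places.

0.101

Of 32 sites, 2 differences are transitions and 1 are transversions, so P = 2/32 = 0.0625 and Q = 1/32 = 0.03125.
Under the Kimura two-parameter model, d = −½ ln(1 − 2P − Q) − ¼ ln(1 − 2Q).
1 − 2P − Q = 0.84375, giving −½ ln(0.84375) = 0.084950.
1 − 2Q = 0.9375, giving −¼ ln(0.9375) = 0.016135.
d = 0.084950 + 0.016135 = 0.101085.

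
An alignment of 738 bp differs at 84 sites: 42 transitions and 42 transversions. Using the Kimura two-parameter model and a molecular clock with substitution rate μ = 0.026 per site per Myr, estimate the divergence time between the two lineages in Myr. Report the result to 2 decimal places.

P = 42/738 ≈ 0.056911 and Q = 42/738 ≈ 0.056911.
Under the Kimura two-parameter model, d = −½ ln(1 − 2P − Q) − ¼ ln(1 − 2Q).
1 − 2P − Q = 0.829267, giving −½ ln(0.829267) = 0.093607.
1 − 2Q = 0.886178, giving −¼ ln(0.886178) = 0.030209.
d = 0.093607 + 0.030209 = 0.123816.
Under a molecular clock d = 2μt, so t = d/(2μ) = 0.123816 / (2 × 0.026) = 2.38 Myr.

2.38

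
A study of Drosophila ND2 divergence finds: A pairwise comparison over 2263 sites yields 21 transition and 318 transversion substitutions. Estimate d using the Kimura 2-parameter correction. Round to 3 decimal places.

0.169

P = 21/2263 ≈ 0.00928 and Q = 318/2263 ≈ 0.140521.
Under the Kimura two-parameter model, d = −½ ln(1 − 2P − Q) − ¼ ln(1 − 2Q).
1 − 2P − Q = 0.840919, giving −½ ln(0.840919) = 0.086630.
1 − 2Q = 0.718958, giving −¼ ln(0.718958) = 0.082488.
d = 0.086630 + 0.082488 = 0.169118.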